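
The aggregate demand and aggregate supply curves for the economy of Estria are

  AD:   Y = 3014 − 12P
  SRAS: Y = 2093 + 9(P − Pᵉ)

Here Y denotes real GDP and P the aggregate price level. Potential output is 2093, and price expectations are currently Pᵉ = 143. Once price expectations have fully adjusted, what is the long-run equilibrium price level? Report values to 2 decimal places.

Short run: with Pᵉ = 143, SRAS is Y = 806 + 9P. Setting AD = SRAS gives 2208 = 21P, so P = 105.14 and Y = 3014 − 12P = 1752.29.
Output 1752.29 is below potential 2093, so over time expected prices fall and SRAS shifts right until Y returns to 2093.
Long run: Y = 2093 on the AD curve gives 2093 = 3014 − 12P, so P = 76.75.

Long-run P = 76.75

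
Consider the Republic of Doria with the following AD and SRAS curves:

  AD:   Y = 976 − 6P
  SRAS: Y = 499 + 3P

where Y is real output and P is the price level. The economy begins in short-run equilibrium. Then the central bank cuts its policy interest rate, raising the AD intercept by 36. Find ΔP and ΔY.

This is a positive demand shock: AD shifts right.
New AD: Y = 1012 − 6P.
Set AD = SRAS: 1012 − 6P = 499 + 3P, so 513 = 9P and P = 57.
Y = 1012 − 6·57 = 670.
Initially P = 53, Y = 658, so ΔP = +4 and ΔY = +12.

ΔP = +4, ΔY = +12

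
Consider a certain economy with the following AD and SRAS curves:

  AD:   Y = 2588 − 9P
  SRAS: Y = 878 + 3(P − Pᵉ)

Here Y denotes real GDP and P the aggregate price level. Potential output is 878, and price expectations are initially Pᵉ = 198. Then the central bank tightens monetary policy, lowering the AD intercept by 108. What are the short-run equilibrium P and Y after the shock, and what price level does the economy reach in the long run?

Short run: P = 183, Y = 833. Long run: P = 178.

AD shifts left: new AD is Y = 2480 − 9P. With Pᵉ = 198, SRAS is Y = 284 + 3P.
Short run: 2480 − 9P = 284 + 3P gives 2196 = 12P, so P = 183 and Y = 2480 − 9·183 = 833.
Y = 833 is below potential 878; expectations adjust and SRAS shifts right until Y = 878.
Long run: on the new AD curve, 878 = 2480 − 9P gives P = 178.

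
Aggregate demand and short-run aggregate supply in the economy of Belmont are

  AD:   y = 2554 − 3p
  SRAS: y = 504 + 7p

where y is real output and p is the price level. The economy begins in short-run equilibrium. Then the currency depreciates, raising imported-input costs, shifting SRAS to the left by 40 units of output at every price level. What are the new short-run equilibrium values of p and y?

p = 209, y = 1927

This is a negative supply shock: SRAS shifts left.
New SRAS: y = 464 + 7p.
Set AD = SRAS: 2554 − 3p = 464 + 7p, so 2090 = 10p and p = 209.
y = 2554 − 3·209 = 1927.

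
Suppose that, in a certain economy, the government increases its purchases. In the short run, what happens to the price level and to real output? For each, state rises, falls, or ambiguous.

This is a positive demand shock: AD shifts right.
Moving along the upward-sloping SRAS curve, P rises and Y rises.

Price level: rises; output: rises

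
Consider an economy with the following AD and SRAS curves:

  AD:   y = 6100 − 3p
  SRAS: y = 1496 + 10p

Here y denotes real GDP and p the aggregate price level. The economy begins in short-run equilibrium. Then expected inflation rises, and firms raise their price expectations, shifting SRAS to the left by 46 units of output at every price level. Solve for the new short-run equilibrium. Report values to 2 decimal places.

p = 357.69, y = 5026.92

This is a negative supply shock: SRAS shifts left.
New SRAS: y = 1450 + 10p.
Set AD = SRAS: 6100 − 3p = 1450 + 10p, so 4650 = 13p and p = 357.69.
Substituting into AD, y = 5026.92.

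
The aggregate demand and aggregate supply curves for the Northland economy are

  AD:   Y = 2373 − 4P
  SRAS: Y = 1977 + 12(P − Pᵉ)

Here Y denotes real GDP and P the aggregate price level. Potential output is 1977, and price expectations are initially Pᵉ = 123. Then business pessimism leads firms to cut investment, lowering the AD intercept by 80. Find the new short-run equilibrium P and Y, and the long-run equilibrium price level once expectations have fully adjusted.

Short run: P = 112, Y = 1845. Long run: P = 79.

AD shifts left: new AD is Y = 2293 − 4P. With Pᵉ = 123, SRAS is Y = 501 + 12P.
Short run: 2293 − 4P = 501 + 12P gives 1792 = 16P, so P = 112 and Y = 2293 − 4·112 = 1845.
Y = 1845 is below potential 1977; expectations adjust and SRAS shifts right until Y = 1977.
Long run: on the new AD curve, 1977 = 2293 − 4P gives P = 79.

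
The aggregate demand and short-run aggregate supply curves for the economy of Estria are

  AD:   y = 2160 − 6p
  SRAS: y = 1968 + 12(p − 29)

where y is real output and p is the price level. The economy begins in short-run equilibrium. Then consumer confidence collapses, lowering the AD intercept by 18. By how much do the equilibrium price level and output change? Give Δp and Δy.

Δp = -1, Δy = -12

This is a negative demand shock: AD shifts left.
New AD: y = 2142 − 6p.
SRAS can be written y = 1620 + 12p.
Set AD = SRAS: 2142 − 6p = 1620 + 12p, so 522 = 18p and p = 29.
y = 2142 − 6·29 = 1968.
Initially p = 30, y = 1980, so Δp = -1 and Δy = -12.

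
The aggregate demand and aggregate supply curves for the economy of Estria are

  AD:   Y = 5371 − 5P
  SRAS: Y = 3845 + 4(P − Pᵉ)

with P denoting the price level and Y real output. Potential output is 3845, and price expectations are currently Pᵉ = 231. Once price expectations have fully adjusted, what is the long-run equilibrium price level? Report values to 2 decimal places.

Short run: with Pᵉ = 231, SRAS is Y = 2921 + 4P. Setting AD = SRAS gives 2450 = 9P, so P = 272.22 and Y = 5371 − 5P = 4009.89.
Output 4009.89 is above potential 3845, so over time expected prices rise and SRAS shifts left until Y returns to 3845.
Long run: Y = 3845 on the AD curve gives 3845 = 5371 − 5P, so P = 305.20.

Long-run P = 305.20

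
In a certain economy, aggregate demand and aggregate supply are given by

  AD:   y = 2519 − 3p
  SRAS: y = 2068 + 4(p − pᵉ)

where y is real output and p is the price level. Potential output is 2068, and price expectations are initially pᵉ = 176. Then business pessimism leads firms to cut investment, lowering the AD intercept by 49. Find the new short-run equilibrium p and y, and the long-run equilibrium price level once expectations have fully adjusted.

Short run: p = 158, y = 1996. Long run: p = 134.

AD shifts left: new AD is y = 2470 − 3p. With pᵉ = 176, SRAS is y = 1364 + 4p.
Short run: 2470 − 3p = 1364 + 4p gives 1106 = 7p, so p = 158 and y = 2470 − 3·158 = 1996.
y = 1996 is below potential 2068; expectations adjust and SRAS shifts right until y = 2068.
Long run: on the new AD curve, 2068 = 2470 − 3p gives p = 134.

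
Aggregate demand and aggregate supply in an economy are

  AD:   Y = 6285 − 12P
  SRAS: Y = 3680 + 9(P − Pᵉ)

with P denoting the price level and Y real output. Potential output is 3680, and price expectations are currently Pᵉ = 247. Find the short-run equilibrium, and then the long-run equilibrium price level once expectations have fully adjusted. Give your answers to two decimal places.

Short run: P = 229.90, Y = 3526.14. Long run: P = 217.08.

Short run: with Pᵉ = 247, SRAS is Y = 1457 + 9P. Setting AD = SRAS gives 4828 = 21P, so P = 229.90 and Y = 6285 − 12P = 3526.14.
Output 3526.14 is below potential 3680, so over time expected prices fall and SRAS shifts right until Y returns to 3680.
Long run: Y = 3680 on the AD curve gives 3680 = 6285 − 12P, so P = 217.08.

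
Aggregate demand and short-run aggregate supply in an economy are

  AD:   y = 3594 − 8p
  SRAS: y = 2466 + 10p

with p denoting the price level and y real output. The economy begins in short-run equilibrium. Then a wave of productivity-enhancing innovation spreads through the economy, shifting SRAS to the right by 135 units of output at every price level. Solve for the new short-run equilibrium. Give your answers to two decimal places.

This is a positive supply shock: SRAS shifts right.
New SRAS: y = 2601 + 10p.
Set AD = SRAS: 3594 − 8p = 2601 + 10p, so 993 = 18p and p = 55.17.
Substituting into AD, y = 3152.67.

p = 55.17, y = 3152.67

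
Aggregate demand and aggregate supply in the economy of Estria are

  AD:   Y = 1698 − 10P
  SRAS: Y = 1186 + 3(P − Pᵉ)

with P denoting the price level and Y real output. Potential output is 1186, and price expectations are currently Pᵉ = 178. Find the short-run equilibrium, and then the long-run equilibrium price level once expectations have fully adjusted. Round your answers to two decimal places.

Short run: P = 80.46, Y = 893.38. Long run: P = 51.20.

Short run: with Pᵉ = 178, SRAS is Y = 652 + 3P. Setting AD = SRAS gives 1046 = 13P, so P = 80.46 and Y = 1698 − 10P = 893.38.
Output 893.38 is below potential 1186, so over time expected prices fall and SRAS shifts right until Y returns to 1186.
Long run: Y = 1186 on the AD curve gives 1186 = 1698 − 10P, so P = 51.20.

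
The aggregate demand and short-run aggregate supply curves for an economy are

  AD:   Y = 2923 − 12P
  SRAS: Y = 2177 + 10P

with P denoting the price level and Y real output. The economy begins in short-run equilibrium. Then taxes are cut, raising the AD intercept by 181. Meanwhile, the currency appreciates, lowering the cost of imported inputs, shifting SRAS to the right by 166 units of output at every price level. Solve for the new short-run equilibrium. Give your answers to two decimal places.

After both shocks: AD is Y = 3104 − 12P and SRAS is Y = 2343 + 10P.
Setting them equal: 761 = 22P, so P = 34.59.
Substituting into AD, Y = 2688.91.

P = 34.59, Y = 2688.91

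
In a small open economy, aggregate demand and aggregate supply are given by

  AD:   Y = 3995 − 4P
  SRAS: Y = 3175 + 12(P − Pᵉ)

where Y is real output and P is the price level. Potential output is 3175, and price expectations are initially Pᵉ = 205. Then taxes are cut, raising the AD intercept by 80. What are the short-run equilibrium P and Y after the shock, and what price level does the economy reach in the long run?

Short run: P = 210, Y = 3235. Long run: P = 225.

AD shifts right: new AD is Y = 4075 − 4P. With Pᵉ = 205, SRAS is Y = 715 + 12P.
Short run: 4075 − 4P = 715 + 12P gives 3360 = 16P, so P = 210 and Y = 4075 − 4·210 = 3235.
Y = 3235 is above potential 3175; expectations adjust and SRAS shifts left until Y = 3175.
Long run: on the new AD curve, 3175 = 4075 − 4P gives P = 225.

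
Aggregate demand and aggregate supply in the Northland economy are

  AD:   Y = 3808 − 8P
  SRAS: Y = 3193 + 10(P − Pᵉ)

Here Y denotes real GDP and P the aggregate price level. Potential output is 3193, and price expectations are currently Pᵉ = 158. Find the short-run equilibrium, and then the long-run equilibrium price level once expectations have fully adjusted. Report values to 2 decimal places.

Short run: with Pᵉ = 158, SRAS is Y = 1613 + 10P. Setting AD = SRAS gives 2195 = 18P, so P = 121.94 and Y = 3808 − 8P = 2832.44.
Output 2832.44 is below potential 3193, so over time expected prices fall and SRAS shifts right until Y returns to 3193.
Long run: Y = 3193 on the AD curve gives 3193 = 3808 − 8P, so P = 76.88.

Short run: P = 121.94, Y = 2832.44. Long run: P = 76.88.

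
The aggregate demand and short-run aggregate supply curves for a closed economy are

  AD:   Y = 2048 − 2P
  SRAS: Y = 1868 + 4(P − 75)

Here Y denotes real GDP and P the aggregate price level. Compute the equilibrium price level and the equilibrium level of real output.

Write SRAS as Y = 1868 + 4P − 300 = 1568 + 4P.
Set AD = SRAS: 2048 − 2P = 1568 + 4P, so 480 = 6P and P = 80.
Then Y = 2048 − 2·80 = 1888.

P = 80, Y = 1888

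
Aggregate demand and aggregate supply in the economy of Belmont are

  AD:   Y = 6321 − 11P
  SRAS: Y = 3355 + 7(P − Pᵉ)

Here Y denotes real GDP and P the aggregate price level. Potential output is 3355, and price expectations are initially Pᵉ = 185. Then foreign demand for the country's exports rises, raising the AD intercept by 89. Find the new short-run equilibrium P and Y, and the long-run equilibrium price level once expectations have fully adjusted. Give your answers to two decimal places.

AD shifts right: new AD is Y = 6410 − 11P. With Pᵉ = 185, SRAS is Y = 2060 + 7P.
Short run: 6410 − 11P = 2060 + 7P gives 4350 = 18P, so P = 241.67 and Y = 6410 − 11P = 3751.67.
Y = 3751.67 is above potential 3355; expectations adjust and SRAS shifts left until Y = 3355.
Long run: on the new AD curve, 3355 = 6410 − 11P gives P = 277.73.

Short run: P = 241.67, Y = 3751.67. Long run: P = 277.73.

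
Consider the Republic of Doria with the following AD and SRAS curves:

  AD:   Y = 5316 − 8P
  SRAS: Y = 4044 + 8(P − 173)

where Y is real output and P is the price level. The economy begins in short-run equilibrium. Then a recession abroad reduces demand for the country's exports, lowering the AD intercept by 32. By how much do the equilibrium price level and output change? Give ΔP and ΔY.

This is a negative demand shock: AD shifts left.
New AD: Y = 5284 − 8P.
SRAS can be written Y = 2660 + 8P.
Set AD = SRAS: 5284 − 8P = 2660 + 8P, so 2624 = 16P and P = 164.
Y = 5284 − 8·164 = 3972.
Initially P = 166, Y = 3988, so ΔP = -2 and ΔY = -16.

ΔP = -2, ΔY = -16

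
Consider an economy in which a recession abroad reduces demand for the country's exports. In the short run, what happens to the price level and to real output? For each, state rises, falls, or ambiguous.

Price level: falls; output: falls

This is a negative demand shock: AD shifts left.
Moving along the upward-sloping SRAS curve, P falls and Y falls.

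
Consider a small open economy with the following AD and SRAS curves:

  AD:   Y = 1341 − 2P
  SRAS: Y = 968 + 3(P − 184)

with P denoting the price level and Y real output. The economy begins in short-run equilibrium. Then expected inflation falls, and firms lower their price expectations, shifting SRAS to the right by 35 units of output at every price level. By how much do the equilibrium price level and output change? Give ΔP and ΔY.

ΔP = -7, ΔY = +14

This is a positive supply shock: SRAS shifts right.
New SRAS: Y = 451 + 3P.
Set AD = SRAS: 1341 − 2P = 451 + 3P, so 890 = 5P and P = 178.
Y = 1341 − 2·178 = 985.
Initially P = 185, Y = 971, so ΔP = -7 and ΔY = +14.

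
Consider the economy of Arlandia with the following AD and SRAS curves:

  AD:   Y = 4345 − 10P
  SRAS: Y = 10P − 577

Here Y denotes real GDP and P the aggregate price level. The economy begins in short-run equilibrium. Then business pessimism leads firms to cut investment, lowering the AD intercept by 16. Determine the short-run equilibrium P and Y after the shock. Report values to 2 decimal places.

This is a negative demand shock: AD shifts left.
New AD: Y = 4329 − 10P.
Set AD = SRAS: 4329 − 10P = 10P − 577, so 4906 = 20P and P = 245.30.
Substituting into AD, Y = 1876.00.

P = 245.30, Y = 1876.00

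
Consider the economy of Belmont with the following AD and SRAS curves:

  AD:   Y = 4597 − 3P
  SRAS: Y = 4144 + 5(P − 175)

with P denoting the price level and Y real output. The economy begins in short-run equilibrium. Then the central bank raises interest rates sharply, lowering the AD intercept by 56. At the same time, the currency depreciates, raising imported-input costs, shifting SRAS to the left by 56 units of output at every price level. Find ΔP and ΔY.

ΔP = +0, ΔY = -56

After both shocks: AD is Y = 4541 − 3P and SRAS is Y = 3213 + 5P.
Setting them equal: 1328 = 8P, so P = 166.
Y = 4541 − 3·166 = 4043.
Initially P = 166, Y = 4099, so ΔP = +0 and ΔY = -56.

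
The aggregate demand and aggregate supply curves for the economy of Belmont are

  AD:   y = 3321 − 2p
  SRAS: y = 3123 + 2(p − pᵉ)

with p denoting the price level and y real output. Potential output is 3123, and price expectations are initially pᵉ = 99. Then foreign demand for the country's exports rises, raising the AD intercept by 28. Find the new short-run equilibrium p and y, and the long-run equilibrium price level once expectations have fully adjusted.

Short run: p = 106, y = 3137. Long run: p = 113.

AD shifts right: new AD is y = 3349 − 2p. With pᵉ = 99, SRAS is y = 2925 + 2p.
Short run: 3349 − 2p = 2925 + 2p gives 424 = 4p, so p = 106 and y = 3349 − 2·106 = 3137.
y = 3137 is above potential 3123; expectations adjust and SRAS shifts left until y = 3123.
Long run: on the new AD curve, 3123 = 3349 − 2p gives p = 113.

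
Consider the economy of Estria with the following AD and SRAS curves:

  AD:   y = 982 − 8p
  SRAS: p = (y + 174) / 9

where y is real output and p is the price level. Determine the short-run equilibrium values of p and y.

Rearrange SRAS to y = 9p − 174.
Set AD = SRAS: 982 − 8p = 9p − 174, so 1156 = 17p and p = 68.
Then y = 982 − 8·68 = 438.

p = 68, y = 438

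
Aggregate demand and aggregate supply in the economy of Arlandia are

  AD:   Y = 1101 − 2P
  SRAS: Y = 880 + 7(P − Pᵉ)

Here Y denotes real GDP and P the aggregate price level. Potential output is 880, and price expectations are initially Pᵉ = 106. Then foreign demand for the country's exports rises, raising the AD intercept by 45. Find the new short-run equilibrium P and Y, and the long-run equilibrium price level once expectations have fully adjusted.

Short run: P = 112, Y = 922. Long run: P = 133.

AD shifts right: new AD is Y = 1146 − 2P. With Pᵉ = 106, SRAS is Y = 138 + 7P.
Short run: 1146 − 2P = 138 + 7P gives 1008 = 9P, so P = 112 and Y = 1146 − 2·112 = 922.
Y = 922 is above potential 880; expectations adjust and SRAS shifts left until Y = 880.
Long run: on the new AD curve, 880 = 1146 − 2P gives P = 133.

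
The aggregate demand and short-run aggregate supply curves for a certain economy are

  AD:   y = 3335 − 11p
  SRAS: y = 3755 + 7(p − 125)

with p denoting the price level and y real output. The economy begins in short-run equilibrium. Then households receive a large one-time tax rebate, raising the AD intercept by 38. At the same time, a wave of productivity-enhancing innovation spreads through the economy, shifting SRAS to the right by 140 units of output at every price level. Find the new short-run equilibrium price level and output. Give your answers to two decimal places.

p = 19.61, y = 3157.28

After both shocks: AD is y = 3373 − 11p and SRAS is y = 3020 + 7p.
Setting them equal: 353 = 18p, so p = 19.61.
Substituting into AD, y = 3157.28.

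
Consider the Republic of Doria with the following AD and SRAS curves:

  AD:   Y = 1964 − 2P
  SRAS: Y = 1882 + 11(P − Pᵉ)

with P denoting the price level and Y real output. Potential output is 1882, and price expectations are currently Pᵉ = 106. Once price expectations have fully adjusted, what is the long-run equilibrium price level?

Long-run P = 41

Short run: with Pᵉ = 106, SRAS is Y = 716 + 11P. Setting AD = SRAS gives 1248 = 13P, so P = 96 and Y = 1964 − 2·96 = 1772.
Output 1772 is below potential 1882, so over time expected prices fall and SRAS shifts right until Y returns to 1882.
Long run: Y = 1882 on the AD curve gives 1882 = 1964 − 2P, so P = 41.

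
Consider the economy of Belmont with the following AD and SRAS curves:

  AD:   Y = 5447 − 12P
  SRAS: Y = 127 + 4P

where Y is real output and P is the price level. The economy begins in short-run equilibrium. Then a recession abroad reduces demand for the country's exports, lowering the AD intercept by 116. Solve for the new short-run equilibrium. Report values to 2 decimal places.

This is a negative demand shock: AD shifts left.
New AD: Y = 5331 − 12P.
Set AD = SRAS: 5331 − 12P = 127 + 4P, so 5204 = 16P and P = 325.25.
Substituting into AD, Y = 1428.00.

P = 325.25, Y = 1428.00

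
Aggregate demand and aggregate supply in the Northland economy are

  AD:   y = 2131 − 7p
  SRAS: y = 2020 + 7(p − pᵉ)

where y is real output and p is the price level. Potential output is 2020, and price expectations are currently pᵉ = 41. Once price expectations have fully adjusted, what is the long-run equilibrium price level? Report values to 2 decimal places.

Short run: with pᵉ = 41, SRAS is y = 1733 + 7p. Setting AD = SRAS gives 398 = 14p, so p = 28.43 and y = 2131 − 7p = 1932.00.
Output 1932.00 is below potential 2020, so over time expected prices fall and SRAS shifts right until y returns to 2020.
Long run: y = 2020 on the AD curve gives 2020 = 2131 − 7p, so p = 15.86.

Long-run p = 15.86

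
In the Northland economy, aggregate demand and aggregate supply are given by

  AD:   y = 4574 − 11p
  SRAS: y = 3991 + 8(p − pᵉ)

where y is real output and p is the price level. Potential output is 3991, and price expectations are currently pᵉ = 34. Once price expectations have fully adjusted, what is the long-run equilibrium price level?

Short run: with pᵉ = 34, SRAS is y = 3719 + 8p. Setting AD = SRAS gives 855 = 19p, so p = 45 and y = 4574 − 11·45 = 4079.
Output 4079 is above potential 3991, so over time expected prices rise and SRAS shifts left until y returns to 3991.
Long run: y = 3991 on the AD curve gives 3991 = 4574 − 11p, so p = 53.

Long-run p = 53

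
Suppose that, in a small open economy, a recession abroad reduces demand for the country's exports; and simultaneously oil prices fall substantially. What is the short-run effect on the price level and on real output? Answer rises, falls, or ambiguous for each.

The first event is a negative demand shock: AD shifts left, which by itself pushes P down and Y down.
The second is a favourable supply shock: SRAS shifts right, which by itself pushes P down and Y up.
Both shocks push P down, so P falls. The two shocks push Y in opposite directions, so the effect on Y is ambiguous.

Price level: falls; output: ambiguous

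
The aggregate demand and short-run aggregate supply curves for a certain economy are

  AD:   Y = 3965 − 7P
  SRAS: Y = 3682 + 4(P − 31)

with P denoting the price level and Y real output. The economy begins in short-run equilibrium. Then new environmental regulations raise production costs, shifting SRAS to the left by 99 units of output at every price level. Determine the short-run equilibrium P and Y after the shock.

This is a negative supply shock: SRAS shifts left.
New SRAS: Y = 3459 + 4P.
Set AD = SRAS: 3965 − 7P = 3459 + 4P, so 506 = 11P and P = 46.
Y = 3965 − 7·46 = 3643.

P = 46, Y = 3643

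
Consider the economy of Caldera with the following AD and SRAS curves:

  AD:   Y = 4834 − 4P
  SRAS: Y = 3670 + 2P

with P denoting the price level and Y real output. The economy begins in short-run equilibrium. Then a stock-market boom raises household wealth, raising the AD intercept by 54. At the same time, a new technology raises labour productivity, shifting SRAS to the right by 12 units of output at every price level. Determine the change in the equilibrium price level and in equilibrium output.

ΔP = +7, ΔY = +26

After both shocks: AD is Y = 4888 − 4P and SRAS is Y = 3682 + 2P.
Setting them equal: 1206 = 6P, so P = 201.
Y = 4888 − 4·201 = 4084.
Initially P = 194, Y = 4058, so ΔP = +7 and ΔY = +26.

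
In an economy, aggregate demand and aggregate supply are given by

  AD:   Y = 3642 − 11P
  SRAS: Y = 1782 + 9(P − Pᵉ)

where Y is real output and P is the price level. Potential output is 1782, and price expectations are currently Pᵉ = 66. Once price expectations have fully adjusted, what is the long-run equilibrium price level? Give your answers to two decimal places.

Long-run P = 169.09

Short run: with Pᵉ = 66, SRAS is Y = 1188 + 9P. Setting AD = SRAS gives 2454 = 20P, so P = 122.70 and Y = 3642 − 11P = 2292.30.
Output 2292.30 is above potential 1782, so over time expected prices rise and SRAS shifts left until Y returns to 1782.
Long run: Y = 1782 on the AD curve gives 1782 = 3642 − 11P, so P = 169.09.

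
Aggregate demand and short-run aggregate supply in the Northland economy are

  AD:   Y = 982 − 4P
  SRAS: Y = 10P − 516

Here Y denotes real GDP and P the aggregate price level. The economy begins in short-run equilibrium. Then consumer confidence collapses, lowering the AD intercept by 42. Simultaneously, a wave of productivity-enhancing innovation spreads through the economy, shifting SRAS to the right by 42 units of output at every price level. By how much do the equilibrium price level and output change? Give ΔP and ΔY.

ΔP = -6, ΔY = -18

After both shocks: AD is Y = 940 − 4P and SRAS is Y = 10P − 474.
Setting them equal: 1414 = 14P, so P = 101.
Y = 940 − 4·101 = 536.
Initially P = 107, Y = 554, so ΔP = -6 and ΔY = -18.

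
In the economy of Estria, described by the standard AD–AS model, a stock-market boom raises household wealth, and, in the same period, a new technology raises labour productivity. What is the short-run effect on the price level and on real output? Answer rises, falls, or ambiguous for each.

Price level: ambiguous; output: rises

The first event is a positive demand shock: AD shifts right, which by itself pushes P up and Y up.
The second is a favourable supply shock: SRAS shifts right, which by itself pushes P down and Y up.
The two shocks push P in opposite directions, so the effect on P is ambiguous. Both shocks push Y up, so Y rises.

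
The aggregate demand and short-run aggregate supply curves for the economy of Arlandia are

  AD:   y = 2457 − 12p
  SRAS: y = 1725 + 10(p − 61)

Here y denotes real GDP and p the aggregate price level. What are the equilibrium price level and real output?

Write SRAS as y = 1725 + 10p − 610 = 1115 + 10p.
Set AD = SRAS: 2457 − 12p = 1115 + 10p, so 1342 = 22p and p = 61.
Then y = 2457 − 12·61 = 1725.

p = 61, y = 1725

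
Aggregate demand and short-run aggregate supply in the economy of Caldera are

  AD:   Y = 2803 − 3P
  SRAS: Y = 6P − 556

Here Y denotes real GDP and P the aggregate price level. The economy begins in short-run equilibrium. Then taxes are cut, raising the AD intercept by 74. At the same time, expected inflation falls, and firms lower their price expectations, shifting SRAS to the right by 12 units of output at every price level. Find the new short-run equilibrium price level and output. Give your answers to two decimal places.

After both shocks: AD is Y = 2877 − 3P and SRAS is Y = 6P − 544.
Setting them equal: 3421 = 9P, so P = 380.11.
Substituting into AD, Y = 1736.67.

P = 380.11, Y = 1736.67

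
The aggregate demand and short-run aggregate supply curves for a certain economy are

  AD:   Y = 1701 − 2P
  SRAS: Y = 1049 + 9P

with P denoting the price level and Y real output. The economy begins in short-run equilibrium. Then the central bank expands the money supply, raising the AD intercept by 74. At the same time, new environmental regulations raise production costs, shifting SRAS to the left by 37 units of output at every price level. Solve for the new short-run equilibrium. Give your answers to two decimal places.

After both shocks: AD is Y = 1775 − 2P and SRAS is Y = 1012 + 9P.
Setting them equal: 763 = 11P, so P = 69.36.
Substituting into AD, Y = 1636.27.

P = 69.36, Y = 1636.27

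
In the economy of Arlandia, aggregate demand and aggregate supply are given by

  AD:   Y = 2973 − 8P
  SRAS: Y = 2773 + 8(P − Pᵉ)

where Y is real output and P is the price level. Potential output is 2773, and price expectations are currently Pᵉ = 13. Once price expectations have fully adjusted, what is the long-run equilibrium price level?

Short run: with Pᵉ = 13, SRAS is Y = 2669 + 8P. Setting AD = SRAS gives 304 = 16P, so P = 19 and Y = 2973 − 8·19 = 2821.
Output 2821 is above potential 2773, so over time expected prices rise and SRAS shifts left until Y returns to 2773.
Long run: Y = 2773 on the AD curve gives 2773 = 2973 − 8P, so P = 25.

Long-run P = 25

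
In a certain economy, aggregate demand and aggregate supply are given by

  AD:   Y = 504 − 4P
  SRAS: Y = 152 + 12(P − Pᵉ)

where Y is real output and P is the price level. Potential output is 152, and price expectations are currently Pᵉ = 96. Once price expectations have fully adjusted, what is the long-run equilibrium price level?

Short run: with Pᵉ = 96, SRAS is Y = 12P − 1000. Setting AD = SRAS gives 1504 = 16P, so P = 94 and Y = 504 − 4·94 = 128.
Output 128 is below potential 152, so over time expected prices fall and SRAS shifts right until Y returns to 152.
Long run: Y = 152 on the AD curve gives 152 = 504 − 4P, so P = 88.

Long-run P = 88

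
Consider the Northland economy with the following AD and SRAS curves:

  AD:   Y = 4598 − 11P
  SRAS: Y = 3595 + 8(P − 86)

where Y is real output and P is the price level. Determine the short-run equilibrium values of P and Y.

Write SRAS as Y = 3595 + 8P − 688 = 2907 + 8P.
Set AD = SRAS: 4598 − 11P = 2907 + 8P, so 1691 = 19P and P = 89.
Then Y = 4598 − 11·89 = 3619.

P = 89, Y = 3619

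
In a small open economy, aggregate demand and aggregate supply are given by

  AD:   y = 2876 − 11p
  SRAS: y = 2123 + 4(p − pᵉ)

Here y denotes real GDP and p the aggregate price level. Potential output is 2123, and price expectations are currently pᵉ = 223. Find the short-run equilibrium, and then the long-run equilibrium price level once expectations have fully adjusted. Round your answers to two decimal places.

Short run: p = 109.67, y = 1669.67. Long run: p = 68.45.

Short run: with pᵉ = 223, SRAS is y = 1231 + 4p. Setting AD = SRAS gives 1645 = 15p, so p = 109.67 and y = 2876 − 11p = 1669.67.
Output 1669.67 is below potential 2123, so over time expected prices fall and SRAS shifts right until y returns to 2123.
Long run: y = 2123 on the AD curve gives 2123 = 2876 − 11p, so p = 68.45.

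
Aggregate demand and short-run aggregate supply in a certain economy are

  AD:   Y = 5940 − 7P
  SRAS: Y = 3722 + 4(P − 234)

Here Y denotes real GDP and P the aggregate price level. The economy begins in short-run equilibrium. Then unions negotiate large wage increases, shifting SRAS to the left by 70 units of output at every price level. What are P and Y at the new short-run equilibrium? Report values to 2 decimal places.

This is a negative supply shock: SRAS shifts left.
New SRAS: Y = 2716 + 4P.
Set AD = SRAS: 5940 − 7P = 2716 + 4P, so 3224 = 11P and P = 293.09.
Substituting into AD, Y = 3888.36.

P = 293.09, Y = 3888.36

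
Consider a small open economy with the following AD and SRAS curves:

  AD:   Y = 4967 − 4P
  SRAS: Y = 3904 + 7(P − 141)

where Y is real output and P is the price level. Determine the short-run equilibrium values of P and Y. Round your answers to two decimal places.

P = 186.36, Y = 4221.55

Write SRAS as Y = 3904 + 7P − 987 = 2917 + 7P.
Set AD = SRAS: 4967 − 4P = 2917 + 7P, so 2050 = 11P and P = 186.36.
Substituting into AD, Y = 4967 − 4P = 4221.55.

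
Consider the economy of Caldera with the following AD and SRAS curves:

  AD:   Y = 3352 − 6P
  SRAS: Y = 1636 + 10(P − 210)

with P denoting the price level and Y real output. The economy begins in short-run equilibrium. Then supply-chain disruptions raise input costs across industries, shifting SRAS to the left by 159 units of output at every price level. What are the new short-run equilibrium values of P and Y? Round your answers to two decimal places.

P = 248.44, Y = 1861.38

This is a negative supply shock: SRAS shifts left.
New SRAS: Y = 10P − 623.
Set AD = SRAS: 3352 − 6P = 10P − 623, so 3975 = 16P and P = 248.44.
Substituting into AD, Y = 1861.38.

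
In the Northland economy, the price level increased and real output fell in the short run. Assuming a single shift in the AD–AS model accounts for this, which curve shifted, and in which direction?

SRAS shifted left

P rose and Y fell. An AD shift moves P and Y in the same direction; an SRAS shift moves them in opposite directions.
Here P and Y moved in opposite directions, so the SRAS curve shifted.
Since Y fell, SRAS shifted left.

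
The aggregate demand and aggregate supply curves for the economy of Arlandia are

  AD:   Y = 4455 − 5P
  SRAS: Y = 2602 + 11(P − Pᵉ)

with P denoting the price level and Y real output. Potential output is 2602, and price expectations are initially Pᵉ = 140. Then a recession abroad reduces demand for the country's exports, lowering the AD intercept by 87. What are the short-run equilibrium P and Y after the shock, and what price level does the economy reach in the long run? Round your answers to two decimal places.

AD shifts left: new AD is Y = 4368 − 5P. With Pᵉ = 140, SRAS is Y = 1062 + 11P.
Short run: 4368 − 5P = 1062 + 11P gives 3306 = 16P, so P = 206.63 and Y = 4368 − 5P = 3334.88.
Y = 3334.88 is above potential 2602; expectations adjust and SRAS shifts left until Y = 2602.
Long run: on the new AD curve, 2602 = 4368 − 5P gives P = 353.20.

Short run: P = 206.63, Y = 3334.88. Long run: P = 353.20.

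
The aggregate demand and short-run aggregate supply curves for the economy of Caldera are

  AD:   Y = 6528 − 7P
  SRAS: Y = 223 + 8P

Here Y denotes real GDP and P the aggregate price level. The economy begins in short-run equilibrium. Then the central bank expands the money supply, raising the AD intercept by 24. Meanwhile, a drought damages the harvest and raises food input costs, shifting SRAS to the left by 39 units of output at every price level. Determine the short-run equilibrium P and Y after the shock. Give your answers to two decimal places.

P = 424.53, Y = 3580.27

After both shocks: AD is Y = 6552 − 7P and SRAS is Y = 184 + 8P.
Setting them equal: 6368 = 15P, so P = 424.53.
Substituting into AD, Y = 3580.27.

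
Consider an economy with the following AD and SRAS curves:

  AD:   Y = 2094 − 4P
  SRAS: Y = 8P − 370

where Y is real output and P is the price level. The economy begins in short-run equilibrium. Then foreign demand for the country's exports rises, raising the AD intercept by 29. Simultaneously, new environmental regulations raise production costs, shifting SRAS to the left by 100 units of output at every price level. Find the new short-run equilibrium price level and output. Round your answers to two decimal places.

P = 216.08, Y = 1258.67

After both shocks: AD is Y = 2123 − 4P and SRAS is Y = 8P − 470.
Setting them equal: 2593 = 12P, so P = 216.08.
Substituting into AD, Y = 1258.67.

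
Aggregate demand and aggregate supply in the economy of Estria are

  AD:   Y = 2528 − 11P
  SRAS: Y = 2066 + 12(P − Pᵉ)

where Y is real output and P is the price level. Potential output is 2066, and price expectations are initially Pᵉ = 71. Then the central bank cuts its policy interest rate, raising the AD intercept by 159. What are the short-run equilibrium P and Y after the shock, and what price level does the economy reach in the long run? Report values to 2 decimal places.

AD shifts right: new AD is Y = 2687 − 11P. With Pᵉ = 71, SRAS is Y = 1214 + 12P.
Short run: 2687 − 11P = 1214 + 12P gives 1473 = 23P, so P = 64.04 and Y = 2687 − 11P = 1982.52.
Y = 1982.52 is below potential 2066; expectations adjust and SRAS shifts right until Y = 2066.
Long run: on the new AD curve, 2066 = 2687 − 11P gives P = 56.45.

Short run: P = 64.04, Y = 1982.52. Long run: P = 56.45.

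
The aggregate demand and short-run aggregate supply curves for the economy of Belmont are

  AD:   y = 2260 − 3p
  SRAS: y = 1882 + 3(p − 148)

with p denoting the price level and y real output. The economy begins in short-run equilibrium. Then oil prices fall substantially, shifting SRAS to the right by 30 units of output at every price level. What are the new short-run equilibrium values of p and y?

p = 132, y = 1864

This is a positive supply shock: SRAS shifts right.
New SRAS: y = 1468 + 3p.
Set AD = SRAS: 2260 − 3p = 1468 + 3p, so 792 = 6p and p = 132.
y = 2260 − 3·132 = 1864.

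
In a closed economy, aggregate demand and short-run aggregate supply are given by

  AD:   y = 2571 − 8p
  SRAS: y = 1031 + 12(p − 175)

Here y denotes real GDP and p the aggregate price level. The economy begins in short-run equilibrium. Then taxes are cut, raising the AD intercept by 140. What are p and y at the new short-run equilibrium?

p = 189, y = 1199

This is a positive demand shock: AD shifts right.
New AD: y = 2711 − 8p.
SRAS can be written y = 12p − 1069.
Set AD = SRAS: 2711 − 8p = 12p − 1069, so 3780 = 20p and p = 189.
y = 2711 − 8·189 = 1199.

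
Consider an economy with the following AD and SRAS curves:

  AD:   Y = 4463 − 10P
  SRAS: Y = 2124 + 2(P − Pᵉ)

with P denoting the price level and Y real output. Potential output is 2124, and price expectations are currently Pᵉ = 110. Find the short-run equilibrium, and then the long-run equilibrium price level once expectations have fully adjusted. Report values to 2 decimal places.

Short run: P = 213.25, Y = 2330.50. Long run: P = 233.90.

Short run: with Pᵉ = 110, SRAS is Y = 1904 + 2P. Setting AD = SRAS gives 2559 = 12P, so P = 213.25 and Y = 4463 − 10P = 2330.50.
Output 2330.50 is above potential 2124, so over time expected prices rise and SRAS shifts left until Y returns to 2124.
Long run: Y = 2124 on the AD curve gives 2124 = 4463 − 10P, so P = 233.90.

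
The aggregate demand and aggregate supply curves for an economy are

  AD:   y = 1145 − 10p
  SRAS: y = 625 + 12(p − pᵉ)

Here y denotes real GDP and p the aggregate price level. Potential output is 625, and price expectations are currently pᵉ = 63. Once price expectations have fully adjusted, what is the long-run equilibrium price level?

Long-run p = 52

Short run: with pᵉ = 63, SRAS is y = 12p − 131. Setting AD = SRAS gives 1276 = 22p, so p = 58 and y = 1145 − 10·58 = 565.
Output 565 is below potential 625, so over time expected prices fall and SRAS shifts right until y returns to 625.
Long run: y = 625 on the AD curve gives 625 = 1145 − 10p, so p = 52.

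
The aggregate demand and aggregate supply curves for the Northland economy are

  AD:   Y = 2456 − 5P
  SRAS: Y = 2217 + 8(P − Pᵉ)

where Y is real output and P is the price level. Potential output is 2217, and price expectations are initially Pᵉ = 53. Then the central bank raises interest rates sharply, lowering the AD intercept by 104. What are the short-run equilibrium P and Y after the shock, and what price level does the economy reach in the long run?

AD shifts left: new AD is Y = 2352 − 5P. With Pᵉ = 53, SRAS is Y = 1793 + 8P.
Short run: 2352 − 5P = 1793 + 8P gives 559 = 13P, so P = 43 and Y = 2352 − 5·43 = 2137.
Y = 2137 is below potential 2217; expectations adjust and SRAS shifts right until Y = 2217.
Long run: on the new AD curve, 2217 = 2352 − 5P gives P = 27.

Short run: P = 43, Y = 2137. Long run: P = 27.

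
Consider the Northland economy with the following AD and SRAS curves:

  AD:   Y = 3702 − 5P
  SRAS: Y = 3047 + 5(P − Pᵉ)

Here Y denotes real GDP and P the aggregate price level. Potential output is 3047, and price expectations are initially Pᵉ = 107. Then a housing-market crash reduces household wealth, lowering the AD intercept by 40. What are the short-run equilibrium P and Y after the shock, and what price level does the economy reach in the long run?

AD shifts left: new AD is Y = 3662 − 5P. With Pᵉ = 107, SRAS is Y = 2512 + 5P.
Short run: 3662 − 5P = 2512 + 5P gives 1150 = 10P, so P = 115 and Y = 3662 − 5·115 = 3087.
Y = 3087 is above potential 3047; expectations adjust and SRAS shifts left until Y = 3047.
Long run: on the new AD curve, 3047 = 3662 − 5P gives P = 123.

Short run: P = 115, Y = 3087. Long run: P = 123.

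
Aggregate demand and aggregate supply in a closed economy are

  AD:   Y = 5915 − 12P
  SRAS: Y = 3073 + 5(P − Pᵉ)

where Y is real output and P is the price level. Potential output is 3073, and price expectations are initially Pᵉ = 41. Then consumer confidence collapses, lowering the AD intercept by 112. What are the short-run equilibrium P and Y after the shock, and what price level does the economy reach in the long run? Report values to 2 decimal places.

Short run: P = 172.65, Y = 3731.24. Long run: P = 227.50.

AD shifts left: new AD is Y = 5803 − 12P. With Pᵉ = 41, SRAS is Y = 2868 + 5P.
Short run: 5803 − 12P = 2868 + 5P gives 2935 = 17P, so P = 172.65 and Y = 5803 − 12P = 3731.24.
Y = 3731.24 is above potential 3073; expectations adjust and SRAS shifts left until Y = 3073.
Long run: on the new AD curve, 3073 = 5803 − 12P gives P = 227.50.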